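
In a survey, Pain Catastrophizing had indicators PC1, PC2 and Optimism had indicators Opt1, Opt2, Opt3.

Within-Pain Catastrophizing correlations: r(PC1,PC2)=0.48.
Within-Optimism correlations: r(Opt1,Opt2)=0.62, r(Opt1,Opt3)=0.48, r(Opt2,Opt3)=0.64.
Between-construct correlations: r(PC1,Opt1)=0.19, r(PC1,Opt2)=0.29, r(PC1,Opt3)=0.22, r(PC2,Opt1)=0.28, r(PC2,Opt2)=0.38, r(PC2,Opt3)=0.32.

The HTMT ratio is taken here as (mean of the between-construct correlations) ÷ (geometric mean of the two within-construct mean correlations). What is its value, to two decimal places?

Mean between = 1.68/6 = 0.2800.
Mean within-PC = 0.48/1 = 0.4800; mean within-Opt = 1.74/3 = 0.5800.
Geometric mean = √(0.4800 × 0.5800) = 0.5276.
HTMT = 0.2800 / 0.5276 = 0.53.

0.53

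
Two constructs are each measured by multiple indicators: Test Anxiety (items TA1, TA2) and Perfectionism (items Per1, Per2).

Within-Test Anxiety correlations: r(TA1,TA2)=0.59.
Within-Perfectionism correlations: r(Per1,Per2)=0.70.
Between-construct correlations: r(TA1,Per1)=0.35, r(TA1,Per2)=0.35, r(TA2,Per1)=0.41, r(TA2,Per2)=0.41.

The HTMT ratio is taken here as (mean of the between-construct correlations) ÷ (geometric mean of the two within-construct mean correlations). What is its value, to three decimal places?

0.591

Mean heterotrait r = 1.52/4 = 0.3800.
Mean within-TA = 0.59/1 = 0.5900; mean within-Per = 0.70/1 = 0.7000.
Geometric mean = √(0.5900 × 0.7000) = 0.6427.
HTMT = 0.3800 / 0.6427 = 0.591.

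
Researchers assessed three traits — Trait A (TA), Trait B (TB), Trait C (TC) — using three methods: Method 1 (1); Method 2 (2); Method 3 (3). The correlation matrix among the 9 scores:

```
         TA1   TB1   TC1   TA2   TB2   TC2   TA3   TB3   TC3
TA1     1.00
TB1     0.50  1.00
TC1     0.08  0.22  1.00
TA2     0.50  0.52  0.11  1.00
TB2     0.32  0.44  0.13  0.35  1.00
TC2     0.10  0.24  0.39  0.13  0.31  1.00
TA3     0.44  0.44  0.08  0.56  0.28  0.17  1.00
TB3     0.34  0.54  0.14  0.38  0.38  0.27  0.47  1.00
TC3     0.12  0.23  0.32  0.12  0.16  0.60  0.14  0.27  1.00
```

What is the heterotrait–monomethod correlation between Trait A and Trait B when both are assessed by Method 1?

0.50

Different traits, same method: r(TA1, TB1) = 0.50.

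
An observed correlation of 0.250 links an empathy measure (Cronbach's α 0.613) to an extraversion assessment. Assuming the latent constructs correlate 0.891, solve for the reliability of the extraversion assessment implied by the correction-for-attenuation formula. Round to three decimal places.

0.128

r_true = r_obs / √(r_xx · r_yy) ⇒ 0.891 = 0.250 / √(0.613 · r_yy).
√(0.613 · r_yy) = 0.250 / 0.891 = 0.2806; 0.613 · r_yy = 0.0787; r_yy = 0.0787 / 0.613 ≈ 0.128.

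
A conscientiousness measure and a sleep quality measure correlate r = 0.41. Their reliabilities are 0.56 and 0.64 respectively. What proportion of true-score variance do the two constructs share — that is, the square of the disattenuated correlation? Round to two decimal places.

Disattenuated r = 0.41 / √(0.56 × 0.64) = 0.41 / 0.5987 = 0.6848.
Shared true-score variance = 0.6848² = 0.4690 ≈ 0.47.

0.47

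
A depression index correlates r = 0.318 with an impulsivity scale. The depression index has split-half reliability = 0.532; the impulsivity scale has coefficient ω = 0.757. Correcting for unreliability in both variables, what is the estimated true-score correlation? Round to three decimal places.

0.501

r_true = r_obs / √(r_xx · r_yy) = 0.318 / √(0.532 × 0.757) = 0.318 / √0.402724 = 0.318 / 0.6346 ≈ 0.501.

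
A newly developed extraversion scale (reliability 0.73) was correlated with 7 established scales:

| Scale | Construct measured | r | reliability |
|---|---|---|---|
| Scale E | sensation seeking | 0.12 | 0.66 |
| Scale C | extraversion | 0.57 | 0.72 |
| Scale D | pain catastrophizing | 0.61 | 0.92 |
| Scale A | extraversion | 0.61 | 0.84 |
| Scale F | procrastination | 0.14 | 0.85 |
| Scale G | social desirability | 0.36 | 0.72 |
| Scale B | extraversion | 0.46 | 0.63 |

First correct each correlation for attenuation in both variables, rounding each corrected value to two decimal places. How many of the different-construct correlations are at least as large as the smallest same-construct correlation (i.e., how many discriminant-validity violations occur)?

Disattenuated r (r / √(r_scale · r_new)):
  Scale E (disc): 0.12 / √(0.66·0.73) = 0.17
  Scale C (conv): 0.57 / √(0.72·0.73) = 0.79
  Scale D (disc): 0.61 / √(0.92·0.73) = 0.74
  Scale A (conv): 0.61 / √(0.84·0.73) = 0.78
  Scale F (disc): 0.14 / √(0.85·0.73) = 0.18
  Scale G (disc): 0.36 / √(0.72·0.73) = 0.50
  Scale B (conv): 0.46 / √(0.63·0.73) = 0.68
Smallest convergent = 0.68. Discriminant values: 0.17, 0.74, 0.18, 0.50; count ≥ 0.68 → 1.

1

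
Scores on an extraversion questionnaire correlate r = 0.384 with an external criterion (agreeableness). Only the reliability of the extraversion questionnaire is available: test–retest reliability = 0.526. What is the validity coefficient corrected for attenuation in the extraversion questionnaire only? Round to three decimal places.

0.529

Single correction: r_c = r_obs / √r_xx = 0.384 / √0.526 = 0.384 / 0.7253 ≈ 0.529.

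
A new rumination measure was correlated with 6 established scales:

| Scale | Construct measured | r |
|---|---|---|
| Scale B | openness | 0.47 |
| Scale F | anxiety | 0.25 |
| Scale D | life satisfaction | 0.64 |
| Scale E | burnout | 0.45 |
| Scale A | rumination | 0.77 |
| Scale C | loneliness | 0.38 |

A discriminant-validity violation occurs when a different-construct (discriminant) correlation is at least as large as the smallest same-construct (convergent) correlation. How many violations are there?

Convergent (same construct = rumination): Scale A.
Smallest convergent = 0.77. Discriminant values: 0.47, 0.25, 0.64, 0.45, 0.38; count ≥ 0.77 → 0.

0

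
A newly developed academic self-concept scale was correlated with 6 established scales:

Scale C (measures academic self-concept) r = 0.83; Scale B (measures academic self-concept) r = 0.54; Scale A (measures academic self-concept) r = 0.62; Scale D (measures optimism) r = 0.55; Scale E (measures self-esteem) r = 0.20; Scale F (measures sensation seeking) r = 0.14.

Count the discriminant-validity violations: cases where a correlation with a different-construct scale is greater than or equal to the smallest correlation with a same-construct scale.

1

Convergent (same construct = academic self-concept): Scale C, Scale B, Scale A.
Smallest convergent = 0.54. Discriminant values: 0.55, 0.20, 0.14; count ≥ 0.54 → 1.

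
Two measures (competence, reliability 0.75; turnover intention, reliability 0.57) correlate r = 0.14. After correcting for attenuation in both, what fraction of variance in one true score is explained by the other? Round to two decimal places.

Disattenuated r = 0.14 / √(0.75 × 0.57) = 0.14 / 0.6538 = 0.2141.
Shared true-score variance = 0.2141² = 0.0458 ≈ 0.05.

0.05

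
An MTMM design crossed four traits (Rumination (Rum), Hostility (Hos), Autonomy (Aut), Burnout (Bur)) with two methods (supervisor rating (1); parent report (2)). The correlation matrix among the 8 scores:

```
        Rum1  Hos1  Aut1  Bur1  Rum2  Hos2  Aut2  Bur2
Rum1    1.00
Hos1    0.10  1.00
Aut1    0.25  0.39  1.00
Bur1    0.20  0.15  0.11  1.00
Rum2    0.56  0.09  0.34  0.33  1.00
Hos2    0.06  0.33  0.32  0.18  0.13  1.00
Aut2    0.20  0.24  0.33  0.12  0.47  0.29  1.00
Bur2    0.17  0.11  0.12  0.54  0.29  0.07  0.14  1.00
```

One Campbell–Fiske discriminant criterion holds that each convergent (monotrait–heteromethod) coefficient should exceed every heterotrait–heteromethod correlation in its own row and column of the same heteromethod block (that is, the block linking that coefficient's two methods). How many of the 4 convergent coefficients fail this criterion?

1

Checking each validity diagonal entry against its comparison values:
Rum (methods 1·2): 0.56 vs {0.06, 0.09, 0.20, 0.34, 0.17, 0.33} → pass.
Hos (methods 1·2): 0.33 vs {0.09, 0.06, 0.24, 0.32, 0.11, 0.18} → pass.
Aut (methods 1·2): 0.33 vs {0.34, 0.20, 0.32, 0.24, 0.12, 0.12} → fail.
Bur (methods 1·2): 0.54 vs {0.33, 0.17, 0.18, 0.11, 0.12, 0.12} → pass.
1 of 4 fail.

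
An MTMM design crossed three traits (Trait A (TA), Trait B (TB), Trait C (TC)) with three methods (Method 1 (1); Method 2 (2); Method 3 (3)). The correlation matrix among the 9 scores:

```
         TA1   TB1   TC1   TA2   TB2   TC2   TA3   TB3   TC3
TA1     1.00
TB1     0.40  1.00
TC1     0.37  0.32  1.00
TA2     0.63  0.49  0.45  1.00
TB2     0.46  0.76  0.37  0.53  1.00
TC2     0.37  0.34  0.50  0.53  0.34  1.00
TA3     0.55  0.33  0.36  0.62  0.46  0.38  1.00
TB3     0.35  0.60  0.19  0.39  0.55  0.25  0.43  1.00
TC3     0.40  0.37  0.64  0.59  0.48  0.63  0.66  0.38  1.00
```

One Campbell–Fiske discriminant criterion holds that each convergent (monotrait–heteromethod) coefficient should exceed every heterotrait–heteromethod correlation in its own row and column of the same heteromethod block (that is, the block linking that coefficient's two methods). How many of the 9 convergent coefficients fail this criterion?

0

Each convergent coefficient versus the relevant comparison correlations:
TA (methods 1·2): 0.63 vs {0.46, 0.49, 0.37, 0.45} → pass.
TA (methods 1·3): 0.55 vs {0.35, 0.33, 0.40, 0.36} → pass.
TA (methods 2·3): 0.62 vs {0.39, 0.46, 0.59, 0.38} → pass.
TB (methods 1·2): 0.76 vs {0.49, 0.46, 0.34, 0.37} → pass.
TB (methods 1·3): 0.60 vs {0.33, 0.35, 0.37, 0.19} → pass.
TB (methods 2·3): 0.55 vs {0.46, 0.39, 0.48, 0.25} → pass.
TC (methods 1·2): 0.50 vs {0.45, 0.37, 0.37, 0.34} → pass.
TC (methods 1·3): 0.64 vs {0.36, 0.40, 0.19, 0.37} → pass.
TC (methods 2·3): 0.63 vs {0.38, 0.59, 0.25, 0.48} → pass.
0 of 9 fail.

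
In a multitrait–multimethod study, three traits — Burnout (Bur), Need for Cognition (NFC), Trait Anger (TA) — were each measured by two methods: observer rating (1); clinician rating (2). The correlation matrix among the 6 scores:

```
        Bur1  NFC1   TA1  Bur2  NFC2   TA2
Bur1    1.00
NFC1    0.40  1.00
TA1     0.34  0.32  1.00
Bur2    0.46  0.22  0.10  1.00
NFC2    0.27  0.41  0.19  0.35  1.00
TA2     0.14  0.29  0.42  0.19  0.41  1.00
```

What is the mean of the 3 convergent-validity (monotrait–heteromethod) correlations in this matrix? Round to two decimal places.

Convergent values: 0.46, 0.41, 0.42; mean = 1.29/3 = 0.43.

0.43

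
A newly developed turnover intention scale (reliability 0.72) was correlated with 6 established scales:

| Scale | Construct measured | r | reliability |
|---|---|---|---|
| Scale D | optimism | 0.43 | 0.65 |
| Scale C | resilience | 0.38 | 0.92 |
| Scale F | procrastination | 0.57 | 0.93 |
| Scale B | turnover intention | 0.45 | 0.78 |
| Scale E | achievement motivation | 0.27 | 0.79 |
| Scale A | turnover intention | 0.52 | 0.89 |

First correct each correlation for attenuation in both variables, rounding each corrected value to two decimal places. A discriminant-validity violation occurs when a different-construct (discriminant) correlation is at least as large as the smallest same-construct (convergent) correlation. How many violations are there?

2

Disattenuated r (r / √(r_scale · r_new)):
  Scale D (disc): 0.43 / √(0.65·0.72) = 0.63
  Scale C (disc): 0.38 / √(0.92·0.72) = 0.47
  Scale F (disc): 0.57 / √(0.93·0.72) = 0.70
  Scale B (conv): 0.45 / √(0.78·0.72) = 0.60
  Scale E (disc): 0.27 / √(0.79·0.72) = 0.36
  Scale A (conv): 0.52 / √(0.89·0.72) = 0.65
Smallest convergent = 0.60. Discriminant values: 0.63, 0.47, 0.70, 0.36; count ≥ 0.60 → 2.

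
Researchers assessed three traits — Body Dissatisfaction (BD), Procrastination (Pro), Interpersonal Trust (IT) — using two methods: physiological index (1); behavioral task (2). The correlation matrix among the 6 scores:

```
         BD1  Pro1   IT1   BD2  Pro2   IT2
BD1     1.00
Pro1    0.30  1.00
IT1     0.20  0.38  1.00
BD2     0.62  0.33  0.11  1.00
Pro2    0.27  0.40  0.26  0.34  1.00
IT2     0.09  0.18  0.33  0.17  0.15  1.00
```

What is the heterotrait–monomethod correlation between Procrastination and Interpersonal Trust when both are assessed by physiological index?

0.38

Different traits, same method: r(Pro1, IT1) = 0.38.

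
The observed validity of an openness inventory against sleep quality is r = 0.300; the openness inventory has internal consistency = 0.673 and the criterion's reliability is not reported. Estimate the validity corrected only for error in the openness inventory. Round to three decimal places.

Single correction: r_c = r_obs / √r_xx = 0.300 / √0.673 = 0.300 / 0.8204 ≈ 0.366.

0.366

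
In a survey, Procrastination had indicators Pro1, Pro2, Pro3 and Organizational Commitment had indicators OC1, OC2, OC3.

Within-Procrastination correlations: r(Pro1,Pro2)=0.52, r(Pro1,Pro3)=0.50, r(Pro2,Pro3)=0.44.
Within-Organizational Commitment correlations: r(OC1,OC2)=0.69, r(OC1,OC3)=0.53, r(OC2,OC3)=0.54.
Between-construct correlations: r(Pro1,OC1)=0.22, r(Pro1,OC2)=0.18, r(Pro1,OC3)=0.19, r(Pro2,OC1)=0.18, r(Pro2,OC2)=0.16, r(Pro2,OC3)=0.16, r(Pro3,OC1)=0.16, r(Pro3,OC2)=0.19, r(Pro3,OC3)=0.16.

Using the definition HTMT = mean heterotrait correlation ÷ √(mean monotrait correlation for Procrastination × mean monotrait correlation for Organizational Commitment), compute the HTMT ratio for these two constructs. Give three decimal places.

0.333

Mean between = 1.60/9 = 0.1778.
Mean within-Pro = 1.46/3 = 0.4867; mean within-OC = 1.76/3 = 0.5867.
Geometric mean = √(0.4867 × 0.5867) = 0.5344.
HTMT = 0.1778 / 0.5344 = 0.333.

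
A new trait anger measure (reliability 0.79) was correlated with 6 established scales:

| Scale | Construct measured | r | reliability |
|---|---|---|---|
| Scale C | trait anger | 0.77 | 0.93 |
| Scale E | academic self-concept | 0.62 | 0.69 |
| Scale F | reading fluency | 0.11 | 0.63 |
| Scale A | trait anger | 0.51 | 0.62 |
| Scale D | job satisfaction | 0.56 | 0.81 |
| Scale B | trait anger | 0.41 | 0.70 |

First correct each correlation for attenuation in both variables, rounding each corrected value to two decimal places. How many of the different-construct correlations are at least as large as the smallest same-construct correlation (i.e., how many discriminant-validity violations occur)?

Disattenuated r (r / √(r_scale · r_new)):
  Scale C (conv): 0.77 / √(0.93·0.79) = 0.90
  Scale E (disc): 0.62 / √(0.69·0.79) = 0.84
  Scale F (disc): 0.11 / √(0.63·0.79) = 0.16
  Scale A (conv): 0.51 / √(0.62·0.79) = 0.73
  Scale D (disc): 0.56 / √(0.81·0.79) = 0.70
  Scale B (conv): 0.41 / √(0.70·0.79) = 0.55
Smallest convergent = 0.55. Discriminant values: 0.84, 0.16, 0.70; count ≥ 0.55 → 2.

2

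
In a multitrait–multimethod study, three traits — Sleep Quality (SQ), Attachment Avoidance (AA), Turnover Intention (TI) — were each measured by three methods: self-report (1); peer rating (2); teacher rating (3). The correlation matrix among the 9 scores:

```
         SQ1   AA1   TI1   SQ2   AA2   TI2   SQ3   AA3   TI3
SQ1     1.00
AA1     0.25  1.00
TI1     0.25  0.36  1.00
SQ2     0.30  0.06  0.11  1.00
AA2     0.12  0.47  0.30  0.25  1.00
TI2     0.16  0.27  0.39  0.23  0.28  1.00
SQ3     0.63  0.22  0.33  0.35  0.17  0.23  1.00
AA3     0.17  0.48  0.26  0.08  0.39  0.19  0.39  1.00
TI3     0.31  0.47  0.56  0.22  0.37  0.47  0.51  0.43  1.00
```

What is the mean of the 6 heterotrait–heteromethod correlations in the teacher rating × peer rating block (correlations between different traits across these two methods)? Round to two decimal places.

HTHM values (method 3 × method 2): 0.17, 0.23, 0.08, 0.19, 0.22, 0.37; mean = 1.26/6 = 0.21.

0.21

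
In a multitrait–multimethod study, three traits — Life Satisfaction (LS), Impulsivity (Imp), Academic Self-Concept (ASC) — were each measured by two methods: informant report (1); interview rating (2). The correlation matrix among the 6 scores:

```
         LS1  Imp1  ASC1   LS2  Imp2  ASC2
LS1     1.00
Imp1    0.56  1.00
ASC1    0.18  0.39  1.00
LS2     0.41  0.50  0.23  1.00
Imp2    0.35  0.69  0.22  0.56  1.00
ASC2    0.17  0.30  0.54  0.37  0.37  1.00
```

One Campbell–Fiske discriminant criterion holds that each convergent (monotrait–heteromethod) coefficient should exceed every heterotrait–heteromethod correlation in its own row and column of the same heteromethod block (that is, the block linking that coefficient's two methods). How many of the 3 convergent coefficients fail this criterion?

1

Checking each validity diagonal entry against its comparison values:
LS (methods 1·2): 0.41 vs {0.35, 0.50, 0.17, 0.23} → fail.
Imp (methods 1·2): 0.69 vs {0.50, 0.35, 0.30, 0.22} → pass.
ASC (methods 1·2): 0.54 vs {0.23, 0.17, 0.22, 0.30} → pass.
1 of 3 fail.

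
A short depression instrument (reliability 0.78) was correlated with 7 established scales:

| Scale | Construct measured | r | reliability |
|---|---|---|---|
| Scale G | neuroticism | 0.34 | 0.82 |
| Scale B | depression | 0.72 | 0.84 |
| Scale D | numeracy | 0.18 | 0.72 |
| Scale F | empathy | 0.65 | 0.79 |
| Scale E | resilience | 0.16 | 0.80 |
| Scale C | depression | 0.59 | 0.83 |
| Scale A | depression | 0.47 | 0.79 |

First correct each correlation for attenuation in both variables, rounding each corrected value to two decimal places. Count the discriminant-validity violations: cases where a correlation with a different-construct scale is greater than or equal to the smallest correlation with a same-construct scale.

Disattenuated r (r / √(r_scale · r_new)):
  Scale G (disc): 0.34 / √(0.82·0.78) = 0.43
  Scale B (conv): 0.72 / √(0.84·0.78) = 0.89
  Scale D (disc): 0.18 / √(0.72·0.78) = 0.24
  Scale F (disc): 0.65 / √(0.79·0.78) = 0.83
  Scale E (disc): 0.16 / √(0.80·0.78) = 0.20
  Scale C (conv): 0.59 / √(0.83·0.78) = 0.73
  Scale A (conv): 0.47 / √(0.79·0.78) = 0.60
Smallest convergent = 0.60. Discriminant values: 0.43, 0.24, 0.83, 0.20; count ≥ 0.60 → 1.

1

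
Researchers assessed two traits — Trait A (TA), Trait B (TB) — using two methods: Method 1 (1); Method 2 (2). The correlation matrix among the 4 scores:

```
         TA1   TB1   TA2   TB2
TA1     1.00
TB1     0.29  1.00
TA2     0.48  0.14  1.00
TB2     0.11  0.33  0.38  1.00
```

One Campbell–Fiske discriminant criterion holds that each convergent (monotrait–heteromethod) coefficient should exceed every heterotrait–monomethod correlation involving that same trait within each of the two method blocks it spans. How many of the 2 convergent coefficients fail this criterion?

1

Convergent coefficients and their comparison sets:
TA (methods 1·2): 0.48 vs {0.29, 0.38} → pass.
TB (methods 1·2): 0.33 vs {0.29, 0.38} → fail.
1 of 2 fail.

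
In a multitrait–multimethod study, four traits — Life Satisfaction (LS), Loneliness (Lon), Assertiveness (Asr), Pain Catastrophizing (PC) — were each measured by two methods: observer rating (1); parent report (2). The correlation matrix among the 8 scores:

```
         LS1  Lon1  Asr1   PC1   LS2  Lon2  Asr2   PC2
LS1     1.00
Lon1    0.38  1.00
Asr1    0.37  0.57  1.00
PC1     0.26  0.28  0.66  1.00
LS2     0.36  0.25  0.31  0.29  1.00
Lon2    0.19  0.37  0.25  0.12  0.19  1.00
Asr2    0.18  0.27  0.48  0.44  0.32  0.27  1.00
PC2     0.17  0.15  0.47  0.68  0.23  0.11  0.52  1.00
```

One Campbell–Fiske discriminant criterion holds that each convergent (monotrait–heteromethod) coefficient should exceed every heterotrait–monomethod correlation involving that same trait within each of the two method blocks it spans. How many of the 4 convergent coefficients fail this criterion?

Convergent coefficients and their comparison sets:
LS (methods 1·2): 0.36 vs {0.38, 0.19, 0.37, 0.32, 0.26, 0.23} → fail.
Lon (methods 1·2): 0.37 vs {0.38, 0.19, 0.57, 0.27, 0.28, 0.11} → fail.
Asr (methods 1·2): 0.48 vs {0.37, 0.32, 0.57, 0.27, 0.66, 0.52} → fail.
PC (methods 1·2): 0.68 vs {0.26, 0.23, 0.28, 0.11, 0.66, 0.52} → pass.
3 of 4 fail.

3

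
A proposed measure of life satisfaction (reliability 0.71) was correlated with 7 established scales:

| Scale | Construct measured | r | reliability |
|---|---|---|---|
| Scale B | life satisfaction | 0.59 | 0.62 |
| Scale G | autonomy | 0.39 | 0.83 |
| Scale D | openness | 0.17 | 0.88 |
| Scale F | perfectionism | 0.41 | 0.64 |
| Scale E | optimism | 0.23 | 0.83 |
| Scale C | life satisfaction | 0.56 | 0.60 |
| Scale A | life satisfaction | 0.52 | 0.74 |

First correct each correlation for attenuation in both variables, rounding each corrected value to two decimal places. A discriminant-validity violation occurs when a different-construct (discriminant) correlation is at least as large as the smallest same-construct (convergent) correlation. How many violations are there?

Disattenuated r (r / √(r_scale · r_new)):
  Scale B (conv): 0.59 / √(0.62·0.71) = 0.89
  Scale G (disc): 0.39 / √(0.83·0.71) = 0.51
  Scale D (disc): 0.17 / √(0.88·0.71) = 0.22
  Scale F (disc): 0.41 / √(0.64·0.71) = 0.61
  Scale E (disc): 0.23 / √(0.83·0.71) = 0.30
  Scale C (conv): 0.56 / √(0.60·0.71) = 0.86
  Scale A (conv): 0.52 / √(0.74·0.71) = 0.72
Smallest convergent = 0.72. Discriminant values: 0.51, 0.22, 0.61, 0.30; count ≥ 0.72 → 0.

0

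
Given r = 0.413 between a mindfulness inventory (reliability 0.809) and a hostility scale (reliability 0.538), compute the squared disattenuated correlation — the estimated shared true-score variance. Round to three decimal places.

Disattenuated r = 0.413 / √(0.809 × 0.538) = 0.413 / 0.6597 = 0.6260.
Shared true-score variance = 0.6260² = 0.3919 ≈ 0.392.

0.392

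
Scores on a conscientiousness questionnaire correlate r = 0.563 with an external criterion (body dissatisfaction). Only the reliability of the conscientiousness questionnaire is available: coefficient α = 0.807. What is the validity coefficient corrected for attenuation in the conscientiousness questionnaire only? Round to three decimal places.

0.627

Single correction: r_c = r_obs / √r_xx = 0.563 / √0.807 = 0.563 / 0.8983 ≈ 0.627.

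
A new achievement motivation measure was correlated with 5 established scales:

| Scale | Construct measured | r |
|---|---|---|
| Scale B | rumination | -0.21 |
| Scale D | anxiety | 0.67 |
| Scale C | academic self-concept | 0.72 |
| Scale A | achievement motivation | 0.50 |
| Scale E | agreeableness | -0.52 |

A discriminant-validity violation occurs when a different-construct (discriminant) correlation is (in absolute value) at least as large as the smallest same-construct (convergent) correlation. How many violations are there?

3

Convergent (same construct = achievement motivation): Scale A.
Smallest convergent = 0.50. Discriminant |r|: 0.21, 0.67, 0.72, 0.52; count ≥ 0.50 → 3.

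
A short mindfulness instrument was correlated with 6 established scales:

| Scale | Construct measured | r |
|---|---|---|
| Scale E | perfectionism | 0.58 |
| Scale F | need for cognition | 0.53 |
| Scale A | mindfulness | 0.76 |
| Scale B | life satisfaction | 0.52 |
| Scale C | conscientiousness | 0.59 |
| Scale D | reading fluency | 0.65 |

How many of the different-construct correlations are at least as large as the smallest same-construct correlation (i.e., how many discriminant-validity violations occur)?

Convergent (same construct = mindfulness): Scale A.
Smallest convergent = 0.76. Discriminant values: 0.58, 0.53, 0.52, 0.59, 0.65; count ≥ 0.76 → 0.

0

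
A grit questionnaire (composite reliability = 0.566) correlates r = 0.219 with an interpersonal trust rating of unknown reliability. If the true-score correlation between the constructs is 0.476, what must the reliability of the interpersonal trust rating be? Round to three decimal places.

0.374

r_true = r_obs / √(r_xx · r_yy) ⇒ 0.476 = 0.219 / √(0.566 · r_yy).
√(0.566 · r_yy) = 0.219 / 0.476 = 0.4601; 0.566 · r_yy = 0.2117; r_yy = 0.2117 / 0.566 ≈ 0.374.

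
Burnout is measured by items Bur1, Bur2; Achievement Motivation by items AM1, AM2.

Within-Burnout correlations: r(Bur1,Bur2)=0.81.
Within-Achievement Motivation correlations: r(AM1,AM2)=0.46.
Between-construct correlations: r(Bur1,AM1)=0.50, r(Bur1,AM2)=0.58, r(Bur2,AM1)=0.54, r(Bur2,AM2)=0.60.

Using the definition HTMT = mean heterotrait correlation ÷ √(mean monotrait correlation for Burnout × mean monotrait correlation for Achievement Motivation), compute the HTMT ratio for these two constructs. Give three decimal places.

Between-construct mean = 2.22/4 = 0.5550.
Mean within-Bur = 0.81/1 = 0.8100; mean within-AM = 0.46/1 = 0.4600.
Geometric mean = √(0.8100 × 0.4600) = 0.6104.
HTMT = 0.5550 / 0.6104 = 0.909.

0.909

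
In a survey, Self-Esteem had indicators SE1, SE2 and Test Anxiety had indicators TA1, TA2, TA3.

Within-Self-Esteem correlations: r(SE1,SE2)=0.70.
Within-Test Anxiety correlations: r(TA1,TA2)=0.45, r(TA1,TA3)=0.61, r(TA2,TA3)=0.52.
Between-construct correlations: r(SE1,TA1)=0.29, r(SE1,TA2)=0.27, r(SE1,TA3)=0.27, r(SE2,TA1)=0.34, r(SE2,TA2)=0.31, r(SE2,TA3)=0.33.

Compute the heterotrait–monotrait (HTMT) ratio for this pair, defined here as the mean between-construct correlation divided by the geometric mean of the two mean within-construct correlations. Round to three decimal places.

0.497

Between-construct mean = 1.81/6 = 0.3017.
Mean within-SE = 0.70/1 = 0.7000; mean within-TA = 1.58/3 = 0.5267.
Geometric mean = √(0.7000 × 0.5267) = 0.6072.
HTMT = 0.3017 / 0.6072 = 0.497.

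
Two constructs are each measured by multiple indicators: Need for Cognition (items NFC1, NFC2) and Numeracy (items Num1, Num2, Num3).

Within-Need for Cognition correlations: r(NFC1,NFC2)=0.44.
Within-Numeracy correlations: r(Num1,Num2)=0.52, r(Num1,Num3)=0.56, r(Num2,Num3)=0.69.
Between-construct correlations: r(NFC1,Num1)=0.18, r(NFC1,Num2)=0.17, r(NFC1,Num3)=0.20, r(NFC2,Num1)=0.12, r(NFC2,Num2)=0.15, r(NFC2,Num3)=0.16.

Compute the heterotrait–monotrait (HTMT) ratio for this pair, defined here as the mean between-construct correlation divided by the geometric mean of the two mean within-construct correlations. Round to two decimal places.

0.32

Mean between = 0.98/6 = 0.1633.
Mean within-NFC = 0.44/1 = 0.4400; mean within-Num = 1.77/3 = 0.5900.
Geometric mean = √(0.4400 × 0.5900) = 0.5095.
HTMT = 0.1633 / 0.5095 = 0.32.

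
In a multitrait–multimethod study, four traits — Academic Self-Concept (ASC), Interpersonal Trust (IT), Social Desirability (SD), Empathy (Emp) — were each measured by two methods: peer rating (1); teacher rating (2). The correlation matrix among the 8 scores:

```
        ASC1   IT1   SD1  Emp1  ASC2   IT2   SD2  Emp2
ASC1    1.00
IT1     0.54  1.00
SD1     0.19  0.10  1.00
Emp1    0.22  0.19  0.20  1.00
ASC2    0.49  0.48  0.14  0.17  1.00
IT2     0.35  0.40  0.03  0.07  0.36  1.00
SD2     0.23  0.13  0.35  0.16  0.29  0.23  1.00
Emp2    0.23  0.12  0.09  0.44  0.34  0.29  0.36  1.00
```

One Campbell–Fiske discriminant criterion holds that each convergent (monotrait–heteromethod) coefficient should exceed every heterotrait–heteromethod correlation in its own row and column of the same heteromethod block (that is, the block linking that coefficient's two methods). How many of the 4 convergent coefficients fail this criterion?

Each convergent coefficient versus the relevant comparison correlations:
ASC (methods 1·2): 0.49 vs {0.35, 0.48, 0.23, 0.14, 0.23, 0.17} → pass.
IT (methods 1·2): 0.40 vs {0.48, 0.35, 0.13, 0.03, 0.12, 0.07} → fail.
SD (methods 1·2): 0.35 vs {0.14, 0.23, 0.03, 0.13, 0.09, 0.16} → pass.
Emp (methods 1·2): 0.44 vs {0.17, 0.23, 0.07, 0.12, 0.16, 0.09} → pass.
1 of 4 fail.

1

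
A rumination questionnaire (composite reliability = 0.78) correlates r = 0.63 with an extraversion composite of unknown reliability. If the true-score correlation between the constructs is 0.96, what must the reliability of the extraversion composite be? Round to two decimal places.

r_true = r_obs / √(r_xx · r_yy) ⇒ 0.96 = 0.63 / √(0.78 · r_yy).
√(0.78 · r_yy) = 0.63 / 0.96 = 0.6563; 0.78 · r_yy = 0.4307; r_yy = 0.4307 / 0.78 ≈ 0.55.

0.55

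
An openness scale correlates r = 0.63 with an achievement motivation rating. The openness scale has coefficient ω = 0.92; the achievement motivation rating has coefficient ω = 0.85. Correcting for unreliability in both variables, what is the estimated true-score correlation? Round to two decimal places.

0.71

r_true = r_obs / √(r_xx · r_yy) = 0.63 / √(0.92 × 0.85) = 0.63 / √0.7820 = 0.63 / 0.8843 ≈ 0.71.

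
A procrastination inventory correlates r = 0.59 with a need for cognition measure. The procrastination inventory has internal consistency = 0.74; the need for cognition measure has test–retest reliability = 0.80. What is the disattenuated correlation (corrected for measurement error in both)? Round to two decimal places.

0.77

r_true = r_obs / √(r_xx · r_yy) = 0.59 / √(0.74 × 0.80) = 0.59 / √0.5920 = 0.59 / 0.7694 ≈ 0.77.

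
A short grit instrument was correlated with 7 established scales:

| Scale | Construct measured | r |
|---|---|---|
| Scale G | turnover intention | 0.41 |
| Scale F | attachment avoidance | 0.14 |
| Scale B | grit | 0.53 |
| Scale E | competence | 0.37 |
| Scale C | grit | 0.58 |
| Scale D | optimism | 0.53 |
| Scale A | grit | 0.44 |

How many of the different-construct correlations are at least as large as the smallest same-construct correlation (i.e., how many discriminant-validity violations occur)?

Convergent (same construct = grit): Scale B, Scale C, Scale A.
Smallest convergent = 0.44. Discriminant values: 0.41, 0.14, 0.37, 0.53; count ≥ 0.44 → 1.

1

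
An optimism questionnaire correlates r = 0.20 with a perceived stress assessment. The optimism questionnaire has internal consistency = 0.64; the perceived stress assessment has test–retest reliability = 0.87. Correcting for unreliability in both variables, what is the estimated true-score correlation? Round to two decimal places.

r_true = r_obs / √(r_xx · r_yy) = 0.20 / √(0.64 × 0.87) = 0.20 / √0.5568 = 0.20 / 0.7462 ≈ 0.27.

0.27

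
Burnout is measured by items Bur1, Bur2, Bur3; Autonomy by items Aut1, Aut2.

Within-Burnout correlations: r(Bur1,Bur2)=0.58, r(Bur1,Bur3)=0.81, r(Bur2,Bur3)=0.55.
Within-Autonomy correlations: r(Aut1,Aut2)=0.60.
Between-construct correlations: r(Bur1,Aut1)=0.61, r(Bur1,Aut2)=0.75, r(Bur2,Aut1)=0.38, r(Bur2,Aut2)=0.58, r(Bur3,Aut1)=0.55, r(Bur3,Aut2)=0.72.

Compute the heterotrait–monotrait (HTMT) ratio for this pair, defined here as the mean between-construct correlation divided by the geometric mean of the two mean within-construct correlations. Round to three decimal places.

0.961

Between-construct mean = 3.59/6 = 0.5983.
Mean within-Bur = 1.94/3 = 0.6467; mean within-Aut = 0.60/1 = 0.6000.
Geometric mean = √(0.6467 × 0.6000) = 0.6229.
HTMT = 0.5983 / 0.6229 = 0.961.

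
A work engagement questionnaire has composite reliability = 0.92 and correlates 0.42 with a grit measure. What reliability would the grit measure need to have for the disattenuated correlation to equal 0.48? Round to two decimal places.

r_true = r_obs / √(r_xx · r_yy) ⇒ 0.48 = 0.42 / √(0.92 · r_yy).
√(0.92 · r_yy) = 0.42 / 0.48 = 0.8750; 0.92 · r_yy = 0.7656; r_yy = 0.7656 / 0.92 ≈ 0.83.

0.83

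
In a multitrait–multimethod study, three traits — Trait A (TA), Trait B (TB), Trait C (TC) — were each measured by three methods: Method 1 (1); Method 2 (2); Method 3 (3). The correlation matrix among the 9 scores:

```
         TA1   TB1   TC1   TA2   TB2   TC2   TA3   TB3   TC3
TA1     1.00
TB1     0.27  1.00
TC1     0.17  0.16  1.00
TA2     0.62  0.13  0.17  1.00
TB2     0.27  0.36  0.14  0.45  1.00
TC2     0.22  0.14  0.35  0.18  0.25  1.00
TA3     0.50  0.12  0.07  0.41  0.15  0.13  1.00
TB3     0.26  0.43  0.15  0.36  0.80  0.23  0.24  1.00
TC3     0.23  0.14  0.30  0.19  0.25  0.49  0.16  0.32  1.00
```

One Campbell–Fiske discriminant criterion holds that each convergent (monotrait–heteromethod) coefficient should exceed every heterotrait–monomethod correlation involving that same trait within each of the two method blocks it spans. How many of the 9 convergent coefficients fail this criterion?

3

Convergent coefficients and their comparison sets:
TA (methods 1·2): 0.62 vs {0.27, 0.45, 0.17, 0.18} → pass.
TA (methods 1·3): 0.50 vs {0.27, 0.24, 0.17, 0.16} → pass.
TA (methods 2·3): 0.41 vs {0.45, 0.24, 0.18, 0.16} → fail.
TB (methods 1·2): 0.36 vs {0.27, 0.45, 0.16, 0.25} → fail.
TB (methods 1·3): 0.43 vs {0.27, 0.24, 0.16, 0.32} → pass.
TB (methods 2·3): 0.80 vs {0.45, 0.24, 0.25, 0.32} → pass.
TC (methods 1·2): 0.35 vs {0.17, 0.18, 0.16, 0.25} → pass.
TC (methods 1·3): 0.30 vs {0.17, 0.16, 0.16, 0.32} → fail.
TC (methods 2·3): 0.49 vs {0.18, 0.16, 0.25, 0.32} → pass.
3 of 9 fail.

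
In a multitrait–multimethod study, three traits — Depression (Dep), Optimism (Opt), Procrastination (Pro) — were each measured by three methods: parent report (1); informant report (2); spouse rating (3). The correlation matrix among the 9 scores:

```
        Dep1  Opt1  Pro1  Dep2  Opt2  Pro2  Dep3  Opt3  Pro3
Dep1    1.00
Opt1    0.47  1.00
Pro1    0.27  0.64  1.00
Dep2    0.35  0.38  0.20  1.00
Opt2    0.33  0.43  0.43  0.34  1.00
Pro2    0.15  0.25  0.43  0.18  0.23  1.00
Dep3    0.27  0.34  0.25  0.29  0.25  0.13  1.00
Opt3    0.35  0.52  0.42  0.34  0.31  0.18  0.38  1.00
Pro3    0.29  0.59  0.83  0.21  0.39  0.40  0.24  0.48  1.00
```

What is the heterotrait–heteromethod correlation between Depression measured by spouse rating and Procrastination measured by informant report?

0.13

Different traits and methods: r(Dep3, Pro2) = 0.13.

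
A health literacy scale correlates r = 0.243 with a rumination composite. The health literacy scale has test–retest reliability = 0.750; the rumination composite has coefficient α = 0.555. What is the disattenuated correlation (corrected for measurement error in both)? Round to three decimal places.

r_true = r_obs / √(r_xx · r_yy) = 0.243 / √(0.750 × 0.555) = 0.243 / √0.416250 = 0.243 / 0.6452 ≈ 0.377.

0.377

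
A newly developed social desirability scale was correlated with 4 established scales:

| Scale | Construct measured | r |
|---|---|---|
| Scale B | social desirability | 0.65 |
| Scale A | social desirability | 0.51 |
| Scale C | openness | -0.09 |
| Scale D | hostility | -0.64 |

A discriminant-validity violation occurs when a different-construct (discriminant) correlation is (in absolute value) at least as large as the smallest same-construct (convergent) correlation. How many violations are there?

Convergent (same construct = social desirability): Scale B, Scale A.
Smallest convergent = 0.51. Discriminant |r|: 0.09, 0.64; count ≥ 0.51 → 1.

1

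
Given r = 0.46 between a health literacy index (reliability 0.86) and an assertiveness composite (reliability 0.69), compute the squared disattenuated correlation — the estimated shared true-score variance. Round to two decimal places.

Disattenuated r = 0.46 / √(0.86 × 0.69) = 0.46 / 0.7703 = 0.5972.
Shared true-score variance = 0.5972² = 0.3566 ≈ 0.36.

0.36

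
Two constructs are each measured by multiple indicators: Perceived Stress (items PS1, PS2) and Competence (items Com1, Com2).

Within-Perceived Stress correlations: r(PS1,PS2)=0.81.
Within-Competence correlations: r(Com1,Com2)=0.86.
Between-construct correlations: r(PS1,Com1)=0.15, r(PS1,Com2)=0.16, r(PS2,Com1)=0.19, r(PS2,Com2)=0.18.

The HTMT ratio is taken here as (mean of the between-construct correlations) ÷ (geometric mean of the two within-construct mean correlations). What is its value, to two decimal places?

0.20

Mean between = 0.68/4 = 0.1700.
Mean within-PS = 0.81/1 = 0.8100; mean within-Com = 0.86/1 = 0.8600.
Geometric mean = √(0.8100 × 0.8600) = 0.8346.
HTMT = 0.1700 / 0.8346 = 0.20.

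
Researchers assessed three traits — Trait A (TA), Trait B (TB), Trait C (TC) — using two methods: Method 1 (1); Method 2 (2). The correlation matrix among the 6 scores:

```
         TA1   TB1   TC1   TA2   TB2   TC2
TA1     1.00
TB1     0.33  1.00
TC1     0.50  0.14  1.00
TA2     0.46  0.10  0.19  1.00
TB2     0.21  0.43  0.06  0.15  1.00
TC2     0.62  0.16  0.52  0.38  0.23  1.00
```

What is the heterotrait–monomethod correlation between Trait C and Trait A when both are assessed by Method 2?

Different traits, same method: r(TC2, TA2) = 0.38.

0.38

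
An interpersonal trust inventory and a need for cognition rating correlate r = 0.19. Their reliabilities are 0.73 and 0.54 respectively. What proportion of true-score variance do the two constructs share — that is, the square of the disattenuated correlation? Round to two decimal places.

Disattenuated r = 0.19 / √(0.73 × 0.54) = 0.19 / 0.6279 = 0.3026.
Shared true-score variance = 0.3026² = 0.0916 ≈ 0.09.

0.09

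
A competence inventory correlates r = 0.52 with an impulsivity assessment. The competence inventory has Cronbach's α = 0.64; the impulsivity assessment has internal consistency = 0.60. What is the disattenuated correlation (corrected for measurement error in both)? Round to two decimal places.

r_true = r_obs / √(r_xx · r_yy) = 0.52 / √(0.64 × 0.60) = 0.52 / √0.3840 = 0.52 / 0.6197 ≈ 0.84.

0.84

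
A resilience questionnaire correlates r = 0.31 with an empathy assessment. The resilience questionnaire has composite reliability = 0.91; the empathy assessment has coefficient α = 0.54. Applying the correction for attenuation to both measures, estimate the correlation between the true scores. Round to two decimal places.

r_true = r_obs / √(r_xx · r_yy) = 0.31 / √(0.91 × 0.54) = 0.31 / √0.4914 = 0.31 / 0.7010 ≈ 0.44.

0.44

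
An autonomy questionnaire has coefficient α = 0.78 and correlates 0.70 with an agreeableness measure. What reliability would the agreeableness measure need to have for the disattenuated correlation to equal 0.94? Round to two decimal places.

0.71

r_true = r_obs / √(r_xx · r_yy) ⇒ 0.94 = 0.70 / √(0.78 · r_yy).
√(0.78 · r_yy) = 0.70 / 0.94 = 0.7447; 0.78 · r_yy = 0.5546; r_yy = 0.5546 / 0.78 ≈ 0.71.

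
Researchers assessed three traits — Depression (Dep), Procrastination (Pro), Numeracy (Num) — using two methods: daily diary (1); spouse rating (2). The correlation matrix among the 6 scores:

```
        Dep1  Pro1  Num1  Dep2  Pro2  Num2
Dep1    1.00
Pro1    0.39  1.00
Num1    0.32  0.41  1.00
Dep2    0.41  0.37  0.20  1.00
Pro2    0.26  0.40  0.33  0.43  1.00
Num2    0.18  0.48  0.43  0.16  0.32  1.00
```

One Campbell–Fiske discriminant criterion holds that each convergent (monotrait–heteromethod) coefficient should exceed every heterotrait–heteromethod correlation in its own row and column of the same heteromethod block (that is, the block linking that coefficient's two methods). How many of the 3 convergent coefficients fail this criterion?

Each convergent coefficient versus the relevant comparison correlations:
Dep (methods 1·2): 0.41 vs {0.26, 0.37, 0.18, 0.20} → pass.
Pro (methods 1·2): 0.40 vs {0.37, 0.26, 0.48, 0.33} → fail.
Num (methods 1·2): 0.43 vs {0.20, 0.18, 0.33, 0.48} → fail.
2 of 3 fail.

2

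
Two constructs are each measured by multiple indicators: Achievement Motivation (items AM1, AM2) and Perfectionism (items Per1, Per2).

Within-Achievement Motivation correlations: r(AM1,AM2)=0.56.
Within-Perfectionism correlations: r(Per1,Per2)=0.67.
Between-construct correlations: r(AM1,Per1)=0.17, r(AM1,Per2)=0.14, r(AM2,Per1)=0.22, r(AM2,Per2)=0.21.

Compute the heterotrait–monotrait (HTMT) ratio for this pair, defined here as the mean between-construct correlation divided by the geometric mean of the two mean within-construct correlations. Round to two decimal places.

0.30

Mean heterotrait r = 0.74/4 = 0.1850.
Mean within-AM = 0.56/1 = 0.5600; mean within-Per = 0.67/1 = 0.6700.
Geometric mean = √(0.5600 × 0.6700) = 0.6125.
HTMT = 0.1850 / 0.6125 = 0.30.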